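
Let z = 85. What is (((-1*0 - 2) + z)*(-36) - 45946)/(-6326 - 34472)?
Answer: 24467/20399 ≈ 1.1994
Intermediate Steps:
(((-1*0 - 2) + z)*(-36) - 45946)/(-6326 - 34472) = (((-1*0 - 2) + 85)*(-36) - 45946)/(-6326 - 34472) = (((0 - 2) + 85)*(-36) - 45946)/(-40798) = ((-2 + 85)*(-36) - 45946)*(-1/40798) = (83*(-36) - 45946)*(-1/40798) = (-2988 - 45946)*(-1/40798) = -48934*(-1/40798) = 24467/20399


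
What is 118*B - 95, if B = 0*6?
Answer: -95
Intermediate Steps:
B = 0
118*B - 95 = 118*0 - 95 = 0 - 95 = -95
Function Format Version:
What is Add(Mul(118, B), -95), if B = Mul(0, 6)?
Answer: -95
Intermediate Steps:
B = 0
Add(Mul(118, B), -95) = Add(Mul(118, 0), -95) = Add(0, -95) = -95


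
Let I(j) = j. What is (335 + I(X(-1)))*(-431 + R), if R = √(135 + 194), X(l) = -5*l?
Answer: -146540 + 340*√329 ≈ -1.4037e+5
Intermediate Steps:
R = √329 ≈ 18.138
(335 + I(X(-1)))*(-431 + R) = (335 - 5*(-1))*(-431 + √329) = (335 + 5)*(-431 + √329) = 340*(-431 + √329) = -146540 + 340*√329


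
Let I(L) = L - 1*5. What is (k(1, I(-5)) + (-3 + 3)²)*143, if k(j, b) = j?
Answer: 143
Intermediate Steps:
I(L) = -5 + L (I(L) = L - 5 = -5 + L)
(k(1, I(-5)) + (-3 + 3)²)*143 = (1 + (-3 + 3)²)*143 = (1 + 0²)*143 = (1 + 0)*143 = 1*143 = 143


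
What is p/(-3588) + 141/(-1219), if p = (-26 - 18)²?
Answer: -31151/47541 ≈ -0.65524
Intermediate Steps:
p = 1936 (p = (-44)² = 1936)
p/(-3588) + 141/(-1219) = 1936/(-3588) + 141/(-1219) = 1936*(-1/3588) + 141*(-1/1219) = -484/897 - 141/1219 = -31151/47541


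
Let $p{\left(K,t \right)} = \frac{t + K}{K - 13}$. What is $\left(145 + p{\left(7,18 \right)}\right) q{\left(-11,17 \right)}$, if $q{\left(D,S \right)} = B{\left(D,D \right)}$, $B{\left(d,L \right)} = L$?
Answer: $- \frac{9295}{6} \approx -1549.2$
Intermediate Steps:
$p{\left(K,t \right)} = \frac{K + t}{-13 + K}$
$q{\left(D,S \right)} = D$
$\left(145 + p{\left(7,18 \right)}\right) q{\left(-11,17 \right)} = \left(145 + \frac{7 + 18}{-13 + 7}\right) \left(-11\right) = \left(145 + \frac{1}{-6} \cdot 25\right) \left(-11\right) = \left(145 - \frac{25}{6}\right) \left(-11\right) = \frac{845}{6} \left(-11\right) = - \frac{9295}{6}$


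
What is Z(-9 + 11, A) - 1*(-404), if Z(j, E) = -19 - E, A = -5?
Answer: 390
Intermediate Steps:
Z(-9 + 11, A) - 1*(-404) = (-19 - 1*(-5)) - 1*(-404) = (-19 + 5) + 404 = -14 + 404 = 390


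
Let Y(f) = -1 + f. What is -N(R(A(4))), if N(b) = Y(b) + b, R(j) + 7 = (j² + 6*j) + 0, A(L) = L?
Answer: -65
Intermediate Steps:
R(j) = -7 + j² + 6*j (R(j) = -7 + ((j² + 6*j) + 0) = -7 + (j² + 6*j) = -7 + j² + 6*j)
N(b) = -1 + 2*b (N(b) = (-1 + b) + b = -1 + 2*b)
-N(R(A(4))) = -(-1 + 2*(-7 + 4² + 6*4)) = -(-1 + 2*(-7 + 16 + 24)) = -(-1 + 2*33) = -(-1 + 66) = -1*65 = -65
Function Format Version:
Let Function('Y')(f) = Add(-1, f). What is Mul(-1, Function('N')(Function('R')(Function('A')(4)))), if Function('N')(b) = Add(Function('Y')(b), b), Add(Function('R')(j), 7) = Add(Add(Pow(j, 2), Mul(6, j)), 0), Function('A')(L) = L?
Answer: -65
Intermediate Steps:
Function('R')(j) = Add(-7, Pow(j, 2), Mul(6, j)) (Function('R')(j) = Add(-7, Add(Add(Pow(j, 2), Mul(6, j)), 0)) = Add(-7, Add(Pow(j, 2), Mul(6, j))) = Add(-7, Pow(j, 2), Mul(6, j)))
Function('N')(b) = Add(-1, Mul(2, b)) (Function('N')(b) = Add(Add(-1, b), b) = Add(-1, Mul(2, b)))
Mul(-1, Function('N')(Function('R')(Function('A')(4)))) = Mul(-1, Add(-1, Mul(2, Add(-7, Pow(4, 2), Mul(6, 4))))) = Mul(-1, Add(-1, Mul(2, Add(-7, 16, 24)))) = Mul(-1, Add(-1, Mul(2, 33))) = Mul(-1, Add(-1, 66)) = Mul(-1, 65) = -65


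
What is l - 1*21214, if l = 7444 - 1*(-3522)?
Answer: -10248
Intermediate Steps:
l = 10966 (l = 7444 + 3522 = 10966)
l - 1*21214 = 10966 - 1*21214 = 10966 - 21214 = -10248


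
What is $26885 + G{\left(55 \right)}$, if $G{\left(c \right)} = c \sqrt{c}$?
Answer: $26885 + 55 \sqrt{55} \approx 27293.0$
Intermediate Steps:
$G{\left(c \right)} = c^{\frac{3}{2}}$
$26885 + G{\left(55 \right)} = 26885 + 55^{\frac{3}{2}} = 26885 + 55 \sqrt{55}$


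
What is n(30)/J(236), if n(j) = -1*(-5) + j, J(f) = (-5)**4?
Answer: 7/125 ≈ 0.056000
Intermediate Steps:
J(f) = 625
n(j) = 5 + j
n(30)/J(236) = (5 + 30)/625 = 35*(1/625) = 7/125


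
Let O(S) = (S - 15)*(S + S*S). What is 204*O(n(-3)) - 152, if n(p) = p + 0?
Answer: -22184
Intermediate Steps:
n(p) = p
O(S) = (-15 + S)*(S + S**2)
204*O(n(-3)) - 152 = 204*(-3*(-15 + (-3)**2 - 14*(-3))) - 152 = 204*(-3*(-15 + 9 + 42)) - 152 = 204*(-3*36) - 152 = 204*(-108) - 152 = -22032 - 152 = -22184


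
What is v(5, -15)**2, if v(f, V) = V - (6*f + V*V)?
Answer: 72900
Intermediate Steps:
v(f, V) = V - V**2 - 6*f (v(f, V) = V - (6*f + V**2) = V - (V**2 + 6*f) = V + (-V**2 - 6*f) = V - V**2 - 6*f)
v(5, -15)**2 = (-15 - 1*(-15)**2 - 6*5)**2 = (-15 - 1*225 - 30)**2 = (-15 - 225 - 30)**2 = (-270)**2 = 72900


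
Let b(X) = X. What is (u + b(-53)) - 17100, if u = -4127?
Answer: -21280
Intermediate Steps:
(u + b(-53)) - 17100 = (-4127 - 53) - 17100 = -4180 - 17100 = -21280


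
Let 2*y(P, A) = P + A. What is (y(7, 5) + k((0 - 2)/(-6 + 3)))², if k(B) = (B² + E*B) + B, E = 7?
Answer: 11236/81 ≈ 138.72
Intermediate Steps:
y(P, A) = A/2 + P/2 (y(P, A) = (P + A)/2 = (A + P)/2 = A/2 + P/2)
k(B) = B² + 8*B (k(B) = (B² + 7*B) + B = B² + 8*B)
(y(7, 5) + k((0 - 2)/(-6 + 3)))² = (((½)*5 + (½)*7) + ((0 - 2)/(-6 + 3))*(8 + (0 - 2)/(-6 + 3)))² = ((5/2 + 7/2) + (-2/(-3))*(8 - 2/(-3)))² = (6 + (-2*(-⅓))*(8 - 2*(-⅓)))² = (6 + 2*(8 + ⅔)/3)² = (6 + (⅔)*(26/3))² = (6 + 52/9)² = (106/9)² = 11236/81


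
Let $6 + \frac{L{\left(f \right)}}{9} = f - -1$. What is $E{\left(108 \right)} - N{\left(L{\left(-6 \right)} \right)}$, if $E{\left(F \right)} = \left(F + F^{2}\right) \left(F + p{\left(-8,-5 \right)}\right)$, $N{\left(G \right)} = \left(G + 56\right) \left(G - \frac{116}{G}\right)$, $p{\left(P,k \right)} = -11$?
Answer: $\frac{112630061}{99} \approx 1.1377 \cdot 10^{6}$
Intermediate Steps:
$L{\left(f \right)} = -45 + 9 f$ ($L{\left(f \right)} = -54 + 9 \left(f - -1\right) = -54 + 9 \left(f + 1\right) = -54 + 9 \left(1 + f\right) = -54 + \left(9 + 9 f\right) = -45 + 9 f$)
$N{\left(G \right)} = \left(56 + G\right) \left(G - \frac{116}{G}\right)$
$E{\left(F \right)} = \left(-11 + F\right) \left(F + F^{2}\right)$ ($E{\left(F \right)} = \left(F + F^{2}\right) \left(F - 11\right) = \left(F + F^{2}\right) \left(-11 + F\right) = \left(-11 + F\right) \left(F + F^{2}\right)$)
$E{\left(108 \right)} - N{\left(L{\left(-6 \right)} \right)} = 108 \left(-11 + 108^{2} - 1080\right) - \left(-116 + \left(-45 + 9 \left(-6\right)\right)^{2} - \frac{6496}{-45 + 9 \left(-6\right)} + 56 \left(-45 + 9 \left(-6\right)\right)\right) = 108 \left(-11 + 11664 - 1080\right) - \left(-116 + \left(-45 - 54\right)^{2} - \frac{6496}{-45 - 54} + 56 \left(-45 - 54\right)\right) = 108 \cdot 10573 - \left(-116 + \left(-99\right)^{2} - \frac{6496}{-99} + 56 \left(-99\right)\right) = 1141884 - \left(-116 + 9801 - - \frac{6496}{99} - 5544\right) = 1141884 - \left(-116 + 9801 + \frac{6496}{99} - 5544\right) = 1141884 - \frac{416455}{99} = \frac{112630061}{99}$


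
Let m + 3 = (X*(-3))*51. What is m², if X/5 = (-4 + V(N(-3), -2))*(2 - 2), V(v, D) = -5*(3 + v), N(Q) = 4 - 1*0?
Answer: 9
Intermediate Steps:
N(Q) = 4 (N(Q) = 4 + 0 = 4)
V(v, D) = -15 - 5*v
X = 0 (X = 5*((-4 + (-15 - 5*4))*(2 - 2)) = 5*((-4 + (-15 - 20))*0) = 5*((-4 - 35)*0) = 5*(-39*0) = 5*0 = 0)
m = -3 (m = -3 + (0*(-3))*51 = -3 + 0*51 = -3 + 0 = -3)
m² = (-3)² = 9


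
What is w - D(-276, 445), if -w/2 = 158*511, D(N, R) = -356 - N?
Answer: -161396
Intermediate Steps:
w = -161476 (w = -316*511 = -2*80738 = -161476)
w - D(-276, 445) = -161476 - (-356 - 1*(-276)) = -161476 - (-356 + 276) = -161476 - 1*(-80) = -161476 + 80 = -161396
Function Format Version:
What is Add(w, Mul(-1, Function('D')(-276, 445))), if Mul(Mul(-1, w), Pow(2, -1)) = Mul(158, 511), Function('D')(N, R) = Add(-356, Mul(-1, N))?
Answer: -161396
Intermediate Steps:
w = -161476 (w = Mul(-2, Mul(158, 511)) = Mul(-2, 80738) = -161476)
Add(w, Mul(-1, Function('D')(-276, 445))) = Add(-161476, Mul(-1, Add(-356, Mul(-1, -276)))) = Add(-161476, Mul(-1, Add(-356, 276))) = Add(-161476, Mul(-1, -80)) = Add(-161476, 80) = -161396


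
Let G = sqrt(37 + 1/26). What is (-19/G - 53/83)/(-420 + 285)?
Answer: 53/11205 + 19*sqrt(2782)/43335 ≈ 0.027856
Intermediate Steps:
G = 3*sqrt(2782)/26 (G = sqrt(37 + 1/26) = sqrt(963/26) = 3*sqrt(2782)/26 ≈ 6.0859)
(-19/G - 53/83)/(-420 + 285) = (-19*sqrt(2782)/321 - 53/83)/(-420 + 285) = (-19*sqrt(2782)/321 - 53*1/83)/(-135) = (-19*sqrt(2782)/321 - 53/83)*(-1/135) = (-53/83 - 19*sqrt(2782)/321)*(-1/135) = 53/11205 + 19*sqrt(2782)/43335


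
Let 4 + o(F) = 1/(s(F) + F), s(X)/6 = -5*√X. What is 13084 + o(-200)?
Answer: 14387999/1100 + 3*I*√2/2200 ≈ 13080.0 + 0.0019285*I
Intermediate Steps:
s(X) = -30*√X (s(X) = 6*(-5*√X) = -30*√X)
o(F) = -4 + 1/(F - 30*√F) (o(F) = -4 + 1/(-30*√F + F) = -4 + 1/(F - 30*√F))
13084 + o(-200) = 13084 + (-1 - 1200*I*√2 + 4*(-200))/(-1*(-200) + 30*√(-200)) = 13084 + (-1 - 1200*I*√2 - 800)/(200 + 30*(10*I*√2)) = 13084 + (-1 - 1200*I*√2 - 800)/(200 + 300*I*√2) = 13084 + (-801 - 1200*I*√2)/(200 + 300*I*√2)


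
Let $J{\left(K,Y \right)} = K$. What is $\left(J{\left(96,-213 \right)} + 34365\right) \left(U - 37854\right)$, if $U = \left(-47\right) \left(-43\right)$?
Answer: $-1234841013$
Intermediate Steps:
$U = 2021$
$\left(J{\left(96,-213 \right)} + 34365\right) \left(U - 37854\right) = \left(96 + 34365\right) \left(2021 - 37854\right) = 34461 \left(-35833\right) = -1234841013$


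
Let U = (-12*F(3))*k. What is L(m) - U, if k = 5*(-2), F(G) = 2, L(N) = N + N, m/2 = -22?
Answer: -328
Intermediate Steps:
m = -44 (m = 2*(-22) = -44)
L(N) = 2*N
k = -10
U = 240 (U = -12*2*(-10) = -24*(-10) = 240)
L(m) - U = 2*(-44) - 1*240 = -88 - 240 = -328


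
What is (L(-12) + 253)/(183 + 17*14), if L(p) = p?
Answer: 241/421 ≈ 0.57245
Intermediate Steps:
(L(-12) + 253)/(183 + 17*14) = (-12 + 253)/(183 + 17*14) = 241/(183 + 238) = 241/421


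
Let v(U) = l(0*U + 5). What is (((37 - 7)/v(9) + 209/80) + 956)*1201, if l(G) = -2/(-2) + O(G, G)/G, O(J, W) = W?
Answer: 93544689/80 ≈ 1.1693e+6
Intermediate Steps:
l(G) = 2 (l(G) = -2/(-2) + G/G = -2*(-½) + 1 = 1 + 1 = 2)
v(U) = 2
(((37 - 7)/v(9) + 209/80) + 956)*1201 = (((37 - 7)/2 + 209/80) + 956)*1201 = ((30*(½) + 209*(1/80)) + 956)*1201 = ((15 + 209/80) + 956)*1201 = (1409/80 + 956)*1201 = (77889/80)*1201 = 93544689/80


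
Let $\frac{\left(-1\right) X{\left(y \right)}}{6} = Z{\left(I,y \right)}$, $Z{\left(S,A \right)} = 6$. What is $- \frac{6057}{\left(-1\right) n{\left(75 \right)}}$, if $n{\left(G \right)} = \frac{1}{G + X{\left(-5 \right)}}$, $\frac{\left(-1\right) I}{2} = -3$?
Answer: $236223$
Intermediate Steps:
$I = 6$ ($I = \left(-2\right) \left(-3\right) = 6$)
$X{\left(y \right)} = -36$ ($X{\left(y \right)} = \left(-6\right) 6 = -36$)
$n{\left(G \right)} = \frac{1}{-36 + G}$ ($n{\left(G \right)} = \frac{1}{G - 36} = \frac{1}{-36 + G}$)
$- \frac{6057}{\left(-1\right) n{\left(75 \right)}} = - \frac{6057}{\left(-1\right) \frac{1}{-36 + 75}} = - \frac{6057}{\left(-1\right) \frac{1}{39}} = - \frac{6057}{- \frac{1}{39}} = \left(-6057\right) \left(-39\right) = 236223$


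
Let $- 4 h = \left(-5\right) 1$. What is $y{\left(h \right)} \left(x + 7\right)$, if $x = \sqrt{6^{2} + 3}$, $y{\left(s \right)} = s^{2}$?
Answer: $\frac{175}{16} + \frac{25 \sqrt{39}}{16} \approx 20.695$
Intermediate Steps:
$h = \frac{5}{4}$ ($h = - \frac{\left(-5\right) 1}{4} = \left(- \frac{1}{4}\right) \left(-5\right) = \frac{5}{4} \approx 1.25$)
$x = \sqrt{39}$ ($x = \sqrt{36 + 3} = \sqrt{39} \approx 6.245$)
$y{\left(h \right)} \left(x + 7\right) = \left(\frac{5}{4}\right)^{2} \left(\sqrt{39} + 7\right) = \frac{25 \left(7 + \sqrt{39}\right)}{16} = \frac{175}{16} + \frac{25 \sqrt{39}}{16}$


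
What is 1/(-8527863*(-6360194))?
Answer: 1/54238863085422 ≈ 1.8437e-14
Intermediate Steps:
1/(-8527863*(-6360194)) = -1/8527863*(-1/6360194) = 1/54238863085422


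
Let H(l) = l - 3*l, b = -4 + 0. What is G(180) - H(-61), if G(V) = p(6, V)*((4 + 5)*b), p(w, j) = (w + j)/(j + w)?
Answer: -158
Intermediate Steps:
b = -4
H(l) = -2*l
p(w, j) = 1 (p(w, j) = (j + w)/(j + w) = 1)
G(V) = -36 (G(V) = 1*((4 + 5)*(-4)) = 1*(9*(-4)) = 1*(-36) = -36)
G(180) - H(-61) = -36 - (-2)*(-61) = -36 - 1*122 = -36 - 122 = -158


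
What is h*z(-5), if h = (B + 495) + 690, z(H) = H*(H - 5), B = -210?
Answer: 48750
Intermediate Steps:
z(H) = H*(-5 + H)
h = 975 (h = (-210 + 495) + 690 = 285 + 690 = 975)
h*z(-5) = 975*(-5*(-5 - 5)) = 975*(-5*(-10)) = 975*50 = 48750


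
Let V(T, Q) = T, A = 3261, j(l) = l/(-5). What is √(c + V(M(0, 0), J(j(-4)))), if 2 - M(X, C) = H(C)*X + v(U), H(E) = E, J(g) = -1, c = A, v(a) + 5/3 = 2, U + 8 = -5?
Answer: 2*√7341/3 ≈ 57.120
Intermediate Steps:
j(l) = -l/5 (j(l) = l*(-⅕) = -l/5)
U = -13 (U = -8 - 5 = -13)
v(a) = ⅓ (v(a) = -5/3 + 2 = ⅓)
c = 3261
M(X, C) = 5/3 - C*X (M(X, C) = 2 - (C*X + ⅓) = 2 - (⅓ + C*X) = 2 + (-⅓ - C*X) = 5/3 - C*X)
√(c + V(M(0, 0), J(j(-4)))) = √(3261 + (5/3 - 1*0*0)) = √(3261 + (5/3 + 0)) = √(3261 + 5/3) = √(9788/3) = 2*√7341/3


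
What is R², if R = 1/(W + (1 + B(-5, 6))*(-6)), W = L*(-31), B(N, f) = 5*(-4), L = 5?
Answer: 1/1681 ≈ 0.00059488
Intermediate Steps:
B(N, f) = -20
W = -155 (W = 5*(-31) = -155)
R = -1/41 (R = 1/(-155 + (1 - 20)*(-6)) = 1/(-155 - 19*(-6)) = 1/(-155 + 114) = 1/(-41) = -1/41 ≈ -0.024390)
R² = (-1/41)² = 1/1681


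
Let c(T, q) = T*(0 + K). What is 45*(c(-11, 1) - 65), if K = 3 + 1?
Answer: -4905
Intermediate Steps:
K = 4
c(T, q) = 4*T (c(T, q) = T*(0 + 4) = T*4 = 4*T)
45*(c(-11, 1) - 65) = 45*(4*(-11) - 65) = 45*(-44 - 65) = 45*(-109) = -4905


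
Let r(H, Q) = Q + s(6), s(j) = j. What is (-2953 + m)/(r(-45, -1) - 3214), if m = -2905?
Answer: 5858/3209 ≈ 1.8255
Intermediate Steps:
r(H, Q) = 6 + Q (r(H, Q) = Q + 6 = 6 + Q)
(-2953 + m)/(r(-45, -1) - 3214) = (-2953 - 2905)/((6 - 1) - 3214) = -5858/(5 - 3214) = -5858/(-3209) = -5858*(-1/3209) = 5858/3209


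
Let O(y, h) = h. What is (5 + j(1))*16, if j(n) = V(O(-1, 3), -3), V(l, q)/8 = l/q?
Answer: -48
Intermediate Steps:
V(l, q) = 8*l/q (V(l, q) = 8*(l/q) = 8*l/q)
j(n) = -8 (j(n) = 8*3/(-3) = 8*3*(-⅓) = -8)
(5 + j(1))*16 = (5 - 8)*16 = -3*16 = -48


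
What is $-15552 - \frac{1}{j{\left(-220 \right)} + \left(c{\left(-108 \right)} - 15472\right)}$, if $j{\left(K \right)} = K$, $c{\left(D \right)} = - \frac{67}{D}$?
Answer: $- \frac{26355492180}{1694669} \approx -15552.0$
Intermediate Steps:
$-15552 - \frac{1}{j{\left(-220 \right)} + \left(c{\left(-108 \right)} - 15472\right)} = -15552 - \frac{1}{-220 - \left(15472 + \frac{67}{-108}\right)} = -15552 - \frac{1}{-220 - \frac{1670909}{108}} = -15552 - \frac{1}{- \frac{1694669}{108}} = -15552 - - \frac{108}{1694669} = -15552 + \frac{108}{1694669} = - \frac{26355492180}{1694669}$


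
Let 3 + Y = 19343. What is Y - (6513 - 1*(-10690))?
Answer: 2137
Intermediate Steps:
Y = 19340 (Y = -3 + 19343 = 19340)
Y - (6513 - 1*(-10690)) = 19340 - (6513 - 1*(-10690)) = 19340 - (6513 + 10690) = 19340 - 1*17203 = 19340 - 17203 = 2137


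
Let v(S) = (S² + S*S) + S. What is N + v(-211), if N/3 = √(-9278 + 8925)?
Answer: 88831 + 3*I*√353 ≈ 88831.0 + 56.365*I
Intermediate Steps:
v(S) = S + 2*S² (v(S) = (S² + S²) + S = 2*S² + S = S + 2*S²)
N = 3*I*√353 (N = 3*√(-9278 + 8925) = 3*√(-353) = 3*(I*√353) = 3*I*√353 ≈ 56.365*I)
N + v(-211) = 3*I*√353 - 211*(1 + 2*(-211)) = 3*I*√353 - 211*(1 - 422) = 3*I*√353 - 211*(-421) = 3*I*√353 + 88831 = 88831 + 3*I*√353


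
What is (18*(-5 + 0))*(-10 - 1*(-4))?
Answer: 540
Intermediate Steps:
(18*(-5 + 0))*(-10 - 1*(-4)) = (18*(-5))*(-10 + 4) = -90*(-6) = 540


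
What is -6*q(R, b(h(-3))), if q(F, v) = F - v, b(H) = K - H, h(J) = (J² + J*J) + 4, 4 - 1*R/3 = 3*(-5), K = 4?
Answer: -450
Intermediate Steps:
R = 57 (R = 12 - 9*(-5) = 12 - 3*(-15) = 12 + 45 = 57)
h(J) = 4 + 2*J² (h(J) = (J² + J²) + 4 = 2*J² + 4 = 4 + 2*J²)
b(H) = 4 - H
-6*q(R, b(h(-3))) = -6*(57 - (4 - (4 + 2*(-3)²))) = -6*(57 - (4 - (4 + 2*9))) = -6*(57 - (4 - (4 + 18))) = -6*(57 - (4 - 1*22)) = -6*(57 - (4 - 22)) = -6*(57 - 1*(-18)) = -6*(57 + 18) = -6*75 = -450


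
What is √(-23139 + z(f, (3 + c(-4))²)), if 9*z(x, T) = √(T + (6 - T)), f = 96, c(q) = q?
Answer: √(-208251 + √6)/3 ≈ 152.11*I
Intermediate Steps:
z(x, T) = √6/9 (z(x, T) = √(T + (6 - T))/9 = √6/9)
√(-23139 + z(f, (3 + c(-4))²)) = √(-23139 + √6/9)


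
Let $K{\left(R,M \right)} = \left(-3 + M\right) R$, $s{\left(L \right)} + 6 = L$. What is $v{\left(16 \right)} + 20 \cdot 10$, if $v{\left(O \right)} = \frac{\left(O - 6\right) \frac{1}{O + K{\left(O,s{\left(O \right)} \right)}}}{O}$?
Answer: $\frac{204805}{1024} \approx 200.0$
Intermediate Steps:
$s{\left(L \right)} = -6 + L$
$K{\left(R,M \right)} = R \left(-3 + M\right)$
$v{\left(O \right)} = \frac{-6 + O}{O \left(O + O \left(-9 + O\right)\right)}$ ($v{\left(O \right)} = \frac{\left(O - 6\right) \frac{1}{O + O \left(-3 + \left(-6 + O\right)\right)}}{O} = \frac{\left(-6 + O\right) \frac{1}{O + O \left(-9 + O\right)}}{O} = \frac{\frac{1}{O + O \left(-9 + O\right)} \left(-6 + O\right)}{O} = \frac{-6 + O}{O \left(O + O \left(-9 + O\right)\right)}$)
$v{\left(16 \right)} + 20 \cdot 10 = \frac{-6 + 16}{256 \left(-8 + 16\right)} + 20 \cdot 10 = \frac{1}{256} \cdot \frac{1}{8} \cdot 10 + 200 = \frac{5}{1024} + 200 = \frac{204805}{1024}$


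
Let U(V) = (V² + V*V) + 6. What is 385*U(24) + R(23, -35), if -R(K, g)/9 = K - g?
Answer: 445308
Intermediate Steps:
R(K, g) = -9*K + 9*g (R(K, g) = -9*(K - g) = -9*K + 9*g)
U(V) = 6 + 2*V² (U(V) = (V² + V²) + 6 = 2*V² + 6 = 6 + 2*V²)
385*U(24) + R(23, -35) = 385*(6 + 2*24²) + (-9*23 + 9*(-35)) = 385*(6 + 2*576) + (-207 - 315) = 385*(6 + 1152) - 522 = 385*1158 - 522 = 445830 - 522 = 445308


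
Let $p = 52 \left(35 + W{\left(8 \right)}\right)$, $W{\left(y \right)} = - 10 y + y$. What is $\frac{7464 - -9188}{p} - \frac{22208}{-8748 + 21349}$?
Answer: $- \frac{63140011}{6061081} \approx -10.417$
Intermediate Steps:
$W{\left(y \right)} = - 9 y$
$p = -1924$ ($p = 52 \left(35 - 72\right) = 52 \left(-37\right) = -1924$)
$\frac{7464 - -9188}{p} - \frac{22208}{-8748 + 21349} = \frac{7464 - -9188}{-1924} - \frac{22208}{-8748 + 21349} = \left(7464 + 9188\right) \left(- \frac{1}{1924}\right) - \frac{22208}{12601} = 16652 \left(- \frac{1}{1924}\right) - \frac{22208}{12601} = - \frac{4163}{481} - \frac{22208}{12601} = - \frac{63140011}{6061081}$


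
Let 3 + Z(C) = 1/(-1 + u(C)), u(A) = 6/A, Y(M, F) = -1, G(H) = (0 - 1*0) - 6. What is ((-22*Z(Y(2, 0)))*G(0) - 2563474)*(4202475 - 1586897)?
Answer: -6706051289188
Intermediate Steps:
G(H) = -6 (G(H) = (0 + 0) - 6 = 0 - 6 = -6)
Z(C) = -3 + 1/(-1 + 6/C)
((-22*Z(Y(2, 0)))*G(0) - 2563474)*(4202475 - 1586897) = (-44*(9 - 2*(-1))/(-6 - 1)*(-6) - 2563474)*(4202475 - 1586897) = (-44*(9 + 2)/(-7)*(-6) - 2563474)*2615578 = (-44*(-1)*11/7*(-6) - 2563474)*2615578 = (-22*(-22/7)*(-6) - 2563474)*2615578 = ((484/7)*(-6) - 2563474)*2615578 = (-2904/7 - 2563474)*2615578 = -17947222/7*2615578 = -6706051289188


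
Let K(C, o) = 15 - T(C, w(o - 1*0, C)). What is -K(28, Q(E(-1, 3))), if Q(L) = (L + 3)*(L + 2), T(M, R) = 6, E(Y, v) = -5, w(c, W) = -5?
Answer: -9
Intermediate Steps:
Q(L) = (2 + L)*(3 + L) (Q(L) = (3 + L)*(2 + L) = (2 + L)*(3 + L))
K(C, o) = 9 (K(C, o) = 15 - 1*6 = 15 - 6 = 9)
-K(28, Q(E(-1, 3))) = -1*9 = -9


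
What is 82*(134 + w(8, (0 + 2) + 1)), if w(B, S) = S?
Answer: 11234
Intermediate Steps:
82*(134 + w(8, (0 + 2) + 1)) = 82*(134 + ((0 + 2) + 1)) = 82*(134 + (2 + 1)) = 82*(134 + 3) = 82*137 = 11234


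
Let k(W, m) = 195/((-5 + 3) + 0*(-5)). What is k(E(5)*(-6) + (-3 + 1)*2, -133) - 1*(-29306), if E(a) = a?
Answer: 58417/2 ≈ 29209.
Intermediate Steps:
k(W, m) = -195/2 (k(W, m) = 195/(-2 + 0) = 195/(-2) = 195*(-1/2) = -195/2)
k(E(5)*(-6) + (-3 + 1)*2, -133) - 1*(-29306) = -195/2 - 1*(-29306) = -195/2 + 29306 = 58417/2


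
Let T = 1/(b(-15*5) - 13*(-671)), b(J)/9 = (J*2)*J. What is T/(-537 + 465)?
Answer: -1/7918056 ≈ -1.2629e-7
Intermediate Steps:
b(J) = 18*J² (b(J) = 9*((J*2)*J) = 9*((2*J)*J) = 9*(2*J²) = 18*J²)
T = 1/109973 (T = 1/(18*(-15*5)² - 13*(-671)) = 1/(18*(-75)² + 8723) = 1/(18*5625 + 8723) = 1/(101250 + 8723) = 1/109973 ≈ 9.0931e-6)
T/(-537 + 465) = 1/(109973*(-537 + 465)) = (1/109973)/(-72) = (1/109973)*(-1/72) = -1/7918056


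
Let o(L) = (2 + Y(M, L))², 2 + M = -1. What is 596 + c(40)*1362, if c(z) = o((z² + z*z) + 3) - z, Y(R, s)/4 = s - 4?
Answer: 223080297164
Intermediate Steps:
M = -3 (M = -2 - 1 = -3)
Y(R, s) = -16 + 4*s (Y(R, s) = 4*(s - 4) = 4*(-4 + s) = -16 + 4*s)
o(L) = (-14 + 4*L)² (o(L) = (2 + (-16 + 4*L))² = (-14 + 4*L)²)
c(z) = -z + 4*(-1 + 4*z²)² (c(z) = 4*(-7 + 2*((z² + z*z) + 3))² - z = 4*(-7 + 2*((z² + z²) + 3))² - z = 4*(-7 + 2*(2*z² + 3))² - z = 4*(-7 + 2*(3 + 2*z²))² - z = 4*(-7 + (6 + 4*z²))² - z = 4*(-1 + 4*z²)² - z = -z + 4*(-1 + 4*z²)²)
596 + c(40)*1362 = 596 + (-1*40 + 4*(-1 + 4*40²)²)*1362 = 596 + (-40 + 4*(-1 + 4*1600)²)*1362 = 596 + (-40 + 4*(-1 + 6400)²)*1362 = 596 + (-40 + 4*6399²)*1362 = 596 + (-40 + 4*40947201)*1362 = 596 + (-40 + 163788804)*1362 = 596 + 163788764*1362 = 596 + 223080296568 = 223080297164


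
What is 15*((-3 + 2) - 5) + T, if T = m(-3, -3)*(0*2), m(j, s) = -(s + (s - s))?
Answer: -90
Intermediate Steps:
m(j, s) = -s (m(j, s) = -(s + 0) = -s)
T = 0 (T = (-1*(-3))*(0*2) = 3*0 = 0)
15*((-3 + 2) - 5) + T = 15*((-3 + 2) - 5) + 0 = 15*(-1 - 5) + 0 = 15*(-6) + 0 = -90 + 0 = -90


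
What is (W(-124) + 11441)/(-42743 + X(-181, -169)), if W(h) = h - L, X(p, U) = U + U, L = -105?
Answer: -11422/43081 ≈ -0.26513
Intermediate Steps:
X(p, U) = 2*U
W(h) = 105 + h (W(h) = h - 1*(-105) = h + 105 = 105 + h)
(W(-124) + 11441)/(-42743 + X(-181, -169)) = ((105 - 124) + 11441)/(-42743 + 2*(-169)) = (-19 + 11441)/(-42743 - 338) = 11422/(-43081) = 11422*(-1/43081) = -11422/43081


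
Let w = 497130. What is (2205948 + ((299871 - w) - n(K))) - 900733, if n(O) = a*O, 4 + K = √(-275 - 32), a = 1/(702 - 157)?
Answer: 603836024/545 - I*√307/545 ≈ 1.108e+6 - 0.032149*I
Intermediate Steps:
a = 1/545 ≈ 0.0018349
K = -4 + I*√307 (K = -4 + √(-275 - 32) = -4 + √(-307) = -4 + I*√307 ≈ -4.0 + 17.521*I)
n(O) = O/545
(2205948 + ((299871 - w) - n(K))) - 900733 = (2205948 + ((299871 - 1*497130) - (-4 + I*√307)/545)) - 900733 = (2205948 + ((299871 - 497130) - (-4/545 + I*√307/545))) - 900733 = (2205948 + (-197259 + (4/545 - I*√307/545))) - 900733 = (2205948 + (-107506151/545 - I*√307/545)) - 900733 = (1094735509/545 - I*√307/545) - 900733 = 603836024/545 - I*√307/545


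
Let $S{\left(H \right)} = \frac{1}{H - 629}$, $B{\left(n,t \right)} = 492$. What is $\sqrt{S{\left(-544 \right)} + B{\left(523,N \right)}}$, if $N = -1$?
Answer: $\frac{\sqrt{676955895}}{1173} \approx 22.181$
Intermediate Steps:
$S{\left(H \right)} = \frac{1}{-629 + H}$
$\sqrt{S{\left(-544 \right)} + B{\left(523,N \right)}} = \sqrt{\frac{1}{-629 - 544} + 492} = \sqrt{\frac{1}{-1173} + 492} = \sqrt{- \frac{1}{1173} + 492} = \sqrt{\frac{577115}{1173}} = \frac{\sqrt{676955895}}{1173}$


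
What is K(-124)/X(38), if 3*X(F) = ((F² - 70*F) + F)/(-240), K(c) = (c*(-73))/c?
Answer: -26280/589 ≈ -44.618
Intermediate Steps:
K(c) = -73 (K(c) = (-73*c)/c = -73)
X(F) = -F²/720 + 23*F/240 (X(F) = (((F² - 70*F) + F)/(-240))/3 = ((F² - 69*F)*(-1/240))/3 = (-F²/240 + 23*F/80)/3 = -F²/720 + 23*F/240)
K(-124)/X(38) = -73*360/(19*(69 - 1*38)) = -73*360/(19*(69 - 38)) = -73/((1/720)*38*31) = -73/589/360 = -73*360/589 = -26280/589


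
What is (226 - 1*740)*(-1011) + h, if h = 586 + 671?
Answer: 520911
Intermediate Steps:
h = 1257
(226 - 1*740)*(-1011) + h = (226 - 1*740)*(-1011) + 1257 = (226 - 740)*(-1011) + 1257 = -514*(-1011) + 1257 = 519654 + 1257 = 520911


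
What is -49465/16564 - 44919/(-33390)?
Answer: -7203159/4389460 ≈ -1.6410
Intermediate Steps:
-49465/16564 - 44919/(-33390) = -49465*1/16564 - 44919*(-1/33390) = -49465/16564 + 713/530 = -7203159/4389460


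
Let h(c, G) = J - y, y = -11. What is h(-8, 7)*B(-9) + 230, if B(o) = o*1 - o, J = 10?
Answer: 230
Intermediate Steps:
h(c, G) = 21 (h(c, G) = 10 - 1*(-11) = 10 + 11 = 21)
B(o) = 0 (B(o) = o - o = 0)
h(-8, 7)*B(-9) + 230 = 21*0 + 230 = 0 + 230 = 230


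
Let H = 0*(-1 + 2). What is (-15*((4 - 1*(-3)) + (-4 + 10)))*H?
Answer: 0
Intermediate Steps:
H = 0 (H = 0*1 = 0)
(-15*((4 - 1*(-3)) + (-4 + 10)))*H = -15*((4 - 1*(-3)) + (-4 + 10))*0 = -15*((4 + 3) + 6)*0 = -15*(7 + 6)*0 = -15*13*0 = -195*0 = 0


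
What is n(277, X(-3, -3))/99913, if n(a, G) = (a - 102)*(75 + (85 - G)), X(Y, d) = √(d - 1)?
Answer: 28000/99913 - 350*I/99913 ≈ 0.28024 - 0.003503*I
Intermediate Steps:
X(Y, d) = √(-1 + d)
n(a, G) = (-102 + a)*(160 - G)
n(277, X(-3, -3))/99913 = (-16320 + 102*√(-1 - 3) + 160*277 - 1*√(-1 - 3)*277)/99913 = (-16320 + 102*√(-4) + 44320 - 1*√(-4)*277)*(1/99913) = (-16320 + 102*(2*I) + 44320 - 1*2*I*277)*(1/99913) = (-16320 + 204*I + 44320 - 554*I)*(1/99913) = (28000 - 350*I)*(1/99913) = 28000/99913 - 350*I/99913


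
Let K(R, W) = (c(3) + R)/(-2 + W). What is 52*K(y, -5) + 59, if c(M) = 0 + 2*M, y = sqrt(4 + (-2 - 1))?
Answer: 7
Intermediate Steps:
y = 1 (y = sqrt(4 - 3) = sqrt(1) = 1)
c(M) = 2*M
K(R, W) = (6 + R)/(-2 + W) (K(R, W) = (2*3 + R)/(-2 + W) = (6 + R)/(-2 + W))
52*K(y, -5) + 59 = 52*((6 + 1)/(-2 - 5)) + 59 = 52*(7/(-7)) + 59 = 52*(-1/7*7) + 59 = 52*(-1) + 59 = -52 + 59 = 7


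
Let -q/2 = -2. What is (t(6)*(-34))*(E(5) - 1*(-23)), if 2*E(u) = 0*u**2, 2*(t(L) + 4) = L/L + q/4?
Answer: 2346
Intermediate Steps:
q = 4 (q = -2*(-2) = 4)
t(L) = -3 (t(L) = -4 + (L/L + 4/4)/2 = -4 + (1 + 4*(1/4))/2 = -4 + (1 + 1)/2 = -4 + (1/2)*2 = -4 + 1 = -3)
E(u) = 0 (E(u) = (0*u**2)/2 = (1/2)*0 = 0)
(t(6)*(-34))*(E(5) - 1*(-23)) = (-3*(-34))*(0 - 1*(-23)) = 102*(0 + 23) = 102*23 = 2346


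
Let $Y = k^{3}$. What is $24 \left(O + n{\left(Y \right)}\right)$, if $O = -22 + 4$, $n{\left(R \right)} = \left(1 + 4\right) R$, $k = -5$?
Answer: $-15432$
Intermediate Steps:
$Y = -125$ ($Y = \left(-5\right)^{3} = -125$)
$n{\left(R \right)} = 5 R$
$O = -18$
$24 \left(O + n{\left(Y \right)}\right) = 24 \left(-18 + 5 \left(-125\right)\right) = 24 \left(-18 - 625\right) = 24 \left(-643\right) = -15432$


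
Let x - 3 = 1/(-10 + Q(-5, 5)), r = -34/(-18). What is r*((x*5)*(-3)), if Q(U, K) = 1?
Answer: -2210/27 ≈ -81.852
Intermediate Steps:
r = 17/9 (r = -34*(-1/18) = 17/9 ≈ 1.8889)
x = 26/9 (x = 3 + 1/(-10 + 1) = 3 + 1/(-9) = 3 - 1/9 = 26/9 ≈ 2.8889)
r*((x*5)*(-3)) = 17*(((26/9)*5)*(-3))/9 = 17*((130/9)*(-3))/9 = (17/9)*(-130/3) = -2210/27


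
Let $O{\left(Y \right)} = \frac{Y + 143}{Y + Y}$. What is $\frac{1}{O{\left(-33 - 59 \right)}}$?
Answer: $- \frac{184}{51} \approx -3.6078$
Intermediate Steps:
$O{\left(Y \right)} = \frac{143 + Y}{2 Y}$
$\frac{1}{O{\left(-33 - 59 \right)}} = \frac{1}{\frac{1}{2} \frac{1}{-33 - 59} \left(143 - 92\right)} = \frac{1}{\frac{1}{2} \frac{1}{-92} \left(143 - 92\right)} = \frac{1}{\frac{1}{2} \left(- \frac{1}{92}\right) 51} = \frac{1}{- \frac{51}{184}} = - \frac{184}{51}$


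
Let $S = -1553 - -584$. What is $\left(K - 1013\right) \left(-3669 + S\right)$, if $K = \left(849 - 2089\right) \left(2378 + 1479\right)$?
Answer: $22186768134$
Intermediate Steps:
$S = -969$ ($S = -1553 + 584 = -969$)
$K = -4782680$ ($K = \left(-1240\right) 3857 = -4782680$)
$\left(K - 1013\right) \left(-3669 + S\right) = \left(-4782680 - 1013\right) \left(-3669 - 969\right) = \left(-4783693\right) \left(-4638\right) = 22186768134$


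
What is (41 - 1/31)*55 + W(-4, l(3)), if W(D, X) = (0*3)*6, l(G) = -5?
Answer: 69850/31 ≈ 2253.2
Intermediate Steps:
W(D, X) = 0 (W(D, X) = 0*6 = 0)
(41 - 1/31)*55 + W(-4, l(3)) = (41 - 1/31)*55 + 0 = (1270/31)*55 + 0 = 69850/31 + 0 = 69850/31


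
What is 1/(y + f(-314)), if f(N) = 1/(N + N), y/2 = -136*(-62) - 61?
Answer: 628/10513975 ≈ 5.9730e-5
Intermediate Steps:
y = 16742 (y = 2*(-136*(-62) - 61) = 2*(8432 - 61) = 2*8371 = 16742)
f(N) = 1/(2*N)
1/(y + f(-314)) = 1/(16742 + (½)/(-314)) = 1/(16742 + (½)*(-1/314)) = 1/(16742 - 1/628) = 1/(10513975/628) = 628/10513975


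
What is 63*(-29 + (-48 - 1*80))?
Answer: -9891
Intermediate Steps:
63*(-29 + (-48 - 1*80)) = 63*(-29 + (-48 - 80)) = 63*(-29 - 128) = 63*(-157) = -9891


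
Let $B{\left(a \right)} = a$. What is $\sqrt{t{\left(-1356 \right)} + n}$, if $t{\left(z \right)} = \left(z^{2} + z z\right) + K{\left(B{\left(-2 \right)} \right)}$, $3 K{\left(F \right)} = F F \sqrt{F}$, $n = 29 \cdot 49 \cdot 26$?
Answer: $\frac{\sqrt{33429762 + 12 i \sqrt{2}}}{3} \approx 1927.3 + 0.00048919 i$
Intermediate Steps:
$n = 36946$ ($n = 1421 \cdot 26 = 36946$)
$K{\left(F \right)} = \frac{F^{\frac{5}{2}}}{3}$ ($K{\left(F \right)} = \frac{F F \sqrt{F}}{3} = \frac{F^{2} \sqrt{F}}{3} = \frac{F^{\frac{5}{2}}}{3}$)
$t{\left(z \right)} = 2 z^{2} + \frac{4 i \sqrt{2}}{3}$ ($t{\left(z \right)} = \left(z^{2} + z z\right) + \frac{\left(-2\right)^{\frac{5}{2}}}{3} = \left(z^{2} + z^{2}\right) + \frac{4 i \sqrt{2}}{3} = 2 z^{2} + \frac{4 i \sqrt{2}}{3}$)
$\sqrt{t{\left(-1356 \right)} + n} = \sqrt{\left(2 \left(-1356\right)^{2} + \frac{4 i \sqrt{2}}{3}\right) + 36946} = \sqrt{\left(2 \cdot 1838736 + \frac{4 i \sqrt{2}}{3}\right) + 36946} = \sqrt{\left(3677472 + \frac{4 i \sqrt{2}}{3}\right) + 36946} = \sqrt{3714418 + \frac{4 i \sqrt{2}}{3}}$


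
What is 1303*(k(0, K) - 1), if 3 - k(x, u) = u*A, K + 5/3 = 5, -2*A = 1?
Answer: 14333/3 ≈ 4777.7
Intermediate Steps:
A = -1/2 (A = -1/2*1 = -1/2 ≈ -0.50000)
K = 10/3 (K = -5/3 + 5 = 10/3 ≈ 3.3333)
k(x, u) = 3 + u/2 (k(x, u) = 3 - u*(-1)/2 = 3 - (-1)*u/2 = 3 + u/2)
1303*(k(0, K) - 1) = 1303*((3 + (1/2)*(10/3)) - 1) = 1303*((3 + 5/3) - 1) = 1303*(14/3 - 1) = 1303*(11/3) = 14333/3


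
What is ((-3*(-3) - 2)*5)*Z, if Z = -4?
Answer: -140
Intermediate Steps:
((-3*(-3) - 2)*5)*Z = ((-3*(-3) - 2)*5)*(-4) = ((9 - 2)*5)*(-4) = (7*5)*(-4) = 35*(-4) = -140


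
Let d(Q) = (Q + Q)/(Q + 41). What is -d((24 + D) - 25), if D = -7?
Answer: 16/33 ≈ 0.48485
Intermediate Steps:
d(Q) = 2*Q/(41 + Q) (d(Q) = (2*Q)/(41 + Q) = 2*Q/(41 + Q))
-d((24 + D) - 25) = -2*((24 - 7) - 25)/(41 + ((24 - 7) - 25)) = -2*(17 - 25)/(41 + (17 - 25)) = -2*(-8)/(41 - 8) = -2*(-8)/33 = -1*(-16/33) = 16/33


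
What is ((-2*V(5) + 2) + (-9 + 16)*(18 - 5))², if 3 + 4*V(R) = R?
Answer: 8464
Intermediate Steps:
V(R) = -¾ + R/4
((-2*V(5) + 2) + (-9 + 16)*(18 - 5))² = ((-2*(-¾ + (¼)*5) + 2) + (-9 + 16)*(18 - 5))² = ((-2*(-¾ + 5/4) + 2) + 7*13)² = ((-2*½ + 2) + 91)² = ((-1 + 2) + 91)² = (1 + 91)² = 92² = 8464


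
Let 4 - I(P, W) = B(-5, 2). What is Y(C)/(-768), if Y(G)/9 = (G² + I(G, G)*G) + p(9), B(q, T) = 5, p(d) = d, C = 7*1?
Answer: -153/256 ≈ -0.59766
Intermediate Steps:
C = 7
I(P, W) = -1 (I(P, W) = 4 - 1*5 = 4 - 5 = -1)
Y(G) = 81 - 9*G + 9*G² (Y(G) = 9*((G² - G) + 9) = 9*(9 + G² - G) = 81 - 9*G + 9*G²)
Y(C)/(-768) = (81 - 9*7 + 9*7²)/(-768) = (81 - 63 + 9*49)*(-1/768) = (81 - 63 + 441)*(-1/768) = 459*(-1/768) = -153/256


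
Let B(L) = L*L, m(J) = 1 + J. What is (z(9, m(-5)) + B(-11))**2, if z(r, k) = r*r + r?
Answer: 44521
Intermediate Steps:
z(r, k) = r + r**2 (z(r, k) = r**2 + r = r + r**2)
B(L) = L**2
(z(9, m(-5)) + B(-11))**2 = (9*(1 + 9) + (-11)**2)**2 = (9*10 + 121)**2 = (90 + 121)**2 = 211**2 = 44521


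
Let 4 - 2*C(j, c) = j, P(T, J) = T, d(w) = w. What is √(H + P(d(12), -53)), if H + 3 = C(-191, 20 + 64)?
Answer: √426/2 ≈ 10.320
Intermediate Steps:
C(j, c) = 2 - j/2
H = 189/2 (H = -3 + (2 - ½*(-191)) = -3 + (2 + 191/2) = -3 + 195/2 = 189/2 ≈ 94.500)
√(H + P(d(12), -53)) = √(189/2 + 12) = √(213/2) = √426/2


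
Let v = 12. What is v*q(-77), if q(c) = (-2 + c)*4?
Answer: -3792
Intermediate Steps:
q(c) = -8 + 4*c
v*q(-77) = 12*(-8 + 4*(-77)) = 12*(-8 - 308) = 12*(-316) = -3792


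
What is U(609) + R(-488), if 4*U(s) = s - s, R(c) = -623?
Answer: -623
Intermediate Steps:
U(s) = 0 (U(s) = (s - s)/4 = (1/4)*0 = 0)
U(609) + R(-488) = 0 - 623 = -623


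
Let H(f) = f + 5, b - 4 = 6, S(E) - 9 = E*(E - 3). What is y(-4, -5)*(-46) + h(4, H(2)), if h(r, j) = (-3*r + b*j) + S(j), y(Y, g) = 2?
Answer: 3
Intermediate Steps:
S(E) = 9 + E*(-3 + E) (S(E) = 9 + E*(E - 3) = 9 + E*(-3 + E))
b = 10 (b = 4 + 6 = 10)
H(f) = 5 + f
h(r, j) = 9 + j**2 - 3*r + 7*j (h(r, j) = (-3*r + 10*j) + (9 + j**2 - 3*j) = 9 + j**2 - 3*r + 7*j)
y(-4, -5)*(-46) + h(4, H(2)) = 2*(-46) + (9 + (5 + 2)**2 - 3*4 + 7*(5 + 2)) = -92 + (9 + 7**2 - 12 + 7*7) = -92 + (9 + 49 - 12 + 49) = -92 + 95 = 3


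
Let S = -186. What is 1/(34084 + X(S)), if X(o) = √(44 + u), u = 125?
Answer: 1/34097 ≈ 2.9328e-5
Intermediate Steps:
X(o) = 13 (X(o) = √(44 + 125) = √169 = 13)
1/(34084 + X(S)) = 1/(34084 + 13) = 1/34097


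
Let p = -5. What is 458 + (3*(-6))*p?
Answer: 548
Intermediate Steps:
458 + (3*(-6))*p = 458 + (3*(-6))*(-5) = 458 - 18*(-5) = 458 + 90 = 548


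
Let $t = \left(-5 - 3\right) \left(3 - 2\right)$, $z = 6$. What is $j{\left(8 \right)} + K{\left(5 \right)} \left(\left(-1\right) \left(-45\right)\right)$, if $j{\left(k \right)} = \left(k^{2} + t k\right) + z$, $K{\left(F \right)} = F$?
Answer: $231$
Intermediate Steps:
$t = -8$ ($t = \left(-8\right) 1 = -8$)
$j{\left(k \right)} = 6 + k^{2} - 8 k$ ($j{\left(k \right)} = \left(k^{2} - 8 k\right) + 6 = 6 + k^{2} - 8 k$)
$j{\left(8 \right)} + K{\left(5 \right)} \left(\left(-1\right) \left(-45\right)\right) = \left(6 + 8^{2} - 64\right) + 5 \left(\left(-1\right) \left(-45\right)\right) = \left(6 + 64 - 64\right) + 5 \cdot 45 = 6 + 225 = 231$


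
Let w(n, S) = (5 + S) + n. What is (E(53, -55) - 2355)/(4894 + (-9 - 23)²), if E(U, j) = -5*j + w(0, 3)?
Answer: -1036/2959 ≈ -0.35012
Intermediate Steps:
w(n, S) = 5 + S + n
E(U, j) = 8 - 5*j (E(U, j) = -5*j + (5 + 3 + 0) = -5*j + 8 = 8 - 5*j)
(E(53, -55) - 2355)/(4894 + (-9 - 23)²) = ((8 - 5*(-55)) - 2355)/(4894 + (-9 - 23)²) = ((8 + 275) - 2355)/(4894 + (-32)²) = (283 - 2355)/(4894 + 1024) = -2072/5918 = -2072*1/5918 = -1036/2959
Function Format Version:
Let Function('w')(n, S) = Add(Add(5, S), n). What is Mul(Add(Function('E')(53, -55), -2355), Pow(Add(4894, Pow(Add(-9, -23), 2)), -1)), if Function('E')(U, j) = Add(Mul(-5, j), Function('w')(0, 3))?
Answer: Rational(-1036, 2959) ≈ -0.35012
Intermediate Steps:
Function('w')(n, S) = Add(5, S, n)
Function('E')(U, j) = Add(8, Mul(-5, j)) (Function('E')(U, j) = Add(Mul(-5, j), Add(5, 3, 0)) = Add(Mul(-5, j), 8) = Add(8, Mul(-5, j)))
Mul(Add(Function('E')(53, -55), -2355), Pow(Add(4894, Pow(Add(-9, -23), 2)), -1)) = Mul(Add(Add(8, Mul(-5, -55)), -2355), Pow(Add(4894, Pow(Add(-9, -23), 2)), -1)) = Mul(Add(Add(8, 275), -2355), Pow(Add(4894, Pow(-32, 2)), -1)) = Mul(Add(283, -2355), Pow(Add(4894, 1024), -1)) = Mul(-2072, Pow(5918, -1)) = Mul(-2072, Rational(1, 5918)) = Rational(-1036, 2959)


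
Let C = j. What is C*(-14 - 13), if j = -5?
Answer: 135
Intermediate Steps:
C = -5
C*(-14 - 13) = -5*(-14 - 13) = -5*(-27) = 135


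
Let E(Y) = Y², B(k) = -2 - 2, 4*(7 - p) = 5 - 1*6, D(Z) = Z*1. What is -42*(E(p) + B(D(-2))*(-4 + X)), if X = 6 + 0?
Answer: -14973/8 ≈ -1871.6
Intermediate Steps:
D(Z) = Z
p = 29/4 (p = 7 - (5 - 1*6)/4 = 7 - (5 - 6)/4 = 7 - ¼*(-1) = 7 + ¼ = 29/4 ≈ 7.2500)
B(k) = -4
X = 6
-42*(E(p) + B(D(-2))*(-4 + X)) = -42*((29/4)² - 4*(-4 + 6)) = -42*(841/16 - 4*2) = -42*(841/16 - 8) = -42*713/16 = -14973/8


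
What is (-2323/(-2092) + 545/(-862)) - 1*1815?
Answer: -1636067237/901652 ≈ -1814.5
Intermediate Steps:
(-2323/(-2092) + 545/(-862)) - 1*1815 = (-2323*(-1/2092) + 545*(-1/862)) - 1815 = (2323/2092 - 545/862) - 1815 = 431143/901652 - 1815 = -1636067237/901652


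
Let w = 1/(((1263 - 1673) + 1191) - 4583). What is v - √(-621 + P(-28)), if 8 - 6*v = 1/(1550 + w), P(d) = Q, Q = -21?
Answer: 23570495/17679297 - I*√642 ≈ 1.3332 - 25.338*I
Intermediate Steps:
P(d) = -21
w = -1/3802 (w = 1/((-410 + 1191) - 4583) = 1/(781 - 4583) = 1/(-3802) = -1/3802 ≈ -0.00026302)
v = 23570495/17679297 (v = 4/3 - 1/(6*(1550 - 1/3802)) = 4/3 - 1/(6*5893099/3802) = 4/3 - ⅙*3802/5893099 = 4/3 - 1901/17679297 = 23570495/17679297 ≈ 1.3332)
v - √(-621 + P(-28)) = 23570495/17679297 - √(-621 - 21) = 23570495/17679297 - √(-642) = 23570495/17679297 - I*√642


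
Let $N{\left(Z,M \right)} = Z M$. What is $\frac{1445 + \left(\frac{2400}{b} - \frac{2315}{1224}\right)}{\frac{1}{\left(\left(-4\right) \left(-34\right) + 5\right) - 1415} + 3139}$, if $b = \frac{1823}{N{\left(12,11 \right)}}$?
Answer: $\frac{459639656203}{892336631292} \approx 0.5151$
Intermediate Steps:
$N{\left(Z,M \right)} = M Z$
$b = \frac{1823}{132}$ ($b = \frac{1823}{11 \cdot 12} = \frac{1823}{132} \approx 13.811$)
$\frac{1445 + \left(\frac{2400}{b} - \frac{2315}{1224}\right)}{\frac{1}{\left(\left(-4\right) \left(-34\right) + 5\right) - 1415} + 3139} = \frac{1445 + \left(\frac{2400}{\frac{1823}{132}} - \frac{2315}{1224}\right)}{\frac{1}{\left(\left(-4\right) \left(-34\right) + 5\right) - 1415} + 3139} = \frac{1445 + \left(2400 \cdot \frac{132}{1823} - \frac{2315}{1224}\right)}{\frac{1}{\left(136 + 5\right) - 1415} + 3139} = \frac{1445 + \left(\frac{316800}{1823} - \frac{2315}{1224}\right)}{\frac{1}{141 - 1415} + 3139} = \frac{1445 + \frac{383542955}{2231352}}{\frac{1}{-1274} + 3139} = \frac{3607846595}{2231352 \left(- \frac{1}{1274} + 3139\right)} = \frac{3607846595}{2231352 \cdot \frac{3999085}{1274}} = \frac{3607846595}{2231352} \cdot \frac{1274}{3999085} = \frac{459639656203}{892336631292}$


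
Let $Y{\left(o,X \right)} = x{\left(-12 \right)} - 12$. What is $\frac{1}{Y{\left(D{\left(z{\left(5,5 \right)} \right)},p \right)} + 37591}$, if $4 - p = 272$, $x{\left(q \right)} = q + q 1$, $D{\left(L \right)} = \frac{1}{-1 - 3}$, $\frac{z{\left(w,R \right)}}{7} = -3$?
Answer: $\frac{1}{37555} \approx 2.6628 \cdot 10^{-5}$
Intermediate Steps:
$z{\left(w,R \right)} = -21$ ($z{\left(w,R \right)} = 7 \left(-3\right) = -21$)
$D{\left(L \right)} = - \frac{1}{4}$ ($D{\left(L \right)} = \frac{1}{-4} = - \frac{1}{4}$)
$x{\left(q \right)} = 2 q$ ($x{\left(q \right)} = q + q = 2 q$)
$p = -268$ ($p = 4 - 272 = -268$)
$Y{\left(o,X \right)} = -36$ ($Y{\left(o,X \right)} = 2 \left(-12\right) - 12 = -24 - 12 = -36$)
$\frac{1}{Y{\left(D{\left(z{\left(5,5 \right)} \right)},p \right)} + 37591} = \frac{1}{-36 + 37591} = \frac{1}{37555}$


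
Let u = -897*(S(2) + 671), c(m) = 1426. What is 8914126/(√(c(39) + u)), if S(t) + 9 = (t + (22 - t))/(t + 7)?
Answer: -4457063*I*√5351226/891871 ≈ -11560.0*I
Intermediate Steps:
S(t) = -9 + 22/(7 + t) (S(t) = -9 + (t + (22 - t))/(t + 7) = -9 + 22/(7 + t))
u = -1788020/3 (u = -897*((-41 - 9*2)/(7 + 2) + 671) = -897*((-41 - 18)/9 + 671) = -897*((⅑)*(-59) + 671) = -897*(-59/9 + 671) = -897*5980/9 = -1788020/3 ≈ -5.9601e+5)
8914126/(√(c(39) + u)) = 8914126/(√(1426 - 1788020/3)) = 8914126/(√(-1783742/3)) = 8914126/((I*√5351226/3)) = 8914126*(-I*√5351226/1783742) = -4457063*I*√5351226/891871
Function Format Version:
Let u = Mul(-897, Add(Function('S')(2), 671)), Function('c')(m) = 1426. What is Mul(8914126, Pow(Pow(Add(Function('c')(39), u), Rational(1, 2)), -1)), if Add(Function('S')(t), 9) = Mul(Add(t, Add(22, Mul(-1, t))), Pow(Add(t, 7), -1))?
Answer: Mul(Rational(-4457063, 891871), I, Pow(5351226, Rational(1, 2))) ≈ Mul(-11560., I)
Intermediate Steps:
Function('S')(t) = Add(-9, Mul(22, Pow(Add(7, t), -1))) (Function('S')(t) = Add(-9, Mul(Add(t, Add(22, Mul(-1, t))), Pow(Add(t, 7), -1))) = Add(-9, Mul(22, Pow(Add(7, t), -1))))
u = Rational(-1788020, 3) (u = Mul(-897, Add(Mul(Pow(Add(7, 2), -1), Add(-41, Mul(-9, 2))), 671)) = Mul(-897, Add(Mul(Pow(9, -1), Add(-41, -18)), 671)) = Mul(-897, Add(Mul(Rational(1, 9), -59), 671)) = Mul(-897, Add(Rational(-59, 9), 671)) = Mul(-897, Rational(5980, 9)) = Rational(-1788020, 3) ≈ -5.9601e+5)
Mul(8914126, Pow(Pow(Add(Function('c')(39), u), Rational(1, 2)), -1)) = Mul(8914126, Pow(Pow(Add(1426, Rational(-1788020, 3)), Rational(1, 2)), -1)) = Mul(8914126, Pow(Pow(Rational(-1783742, 3), Rational(1, 2)), -1)) = Mul(8914126, Pow(Mul(Rational(1, 3), I, Pow(5351226, Rational(1, 2))), -1)) = Mul(8914126, Mul(Rational(-1, 1783742), I, Pow(5351226, Rational(1, 2)))) = Mul(Rational(-4457063, 891871), I, Pow(5351226, Rational(1, 2)))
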